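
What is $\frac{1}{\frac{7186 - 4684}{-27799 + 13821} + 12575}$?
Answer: $\frac{6989}{87885424} \approx 7.9524 \cdot 10^{-5}$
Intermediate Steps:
$\frac{1}{\frac{7186 - 4684}{-27799 + 13821} + 12575} = \frac{1}{\frac{2502}{-13978} + 12575} = \frac{1}{2502 \left(- \frac{1}{13978}\right) + 12575} = \frac{1}{- \frac{1251}{6989} + 12575} = \frac{1}{\frac{87885424}{6989}} = \frac{6989}{87885424}$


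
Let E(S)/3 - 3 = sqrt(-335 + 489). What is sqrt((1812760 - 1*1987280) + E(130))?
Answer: sqrt(-174511 + 3*sqrt(154)) ≈ 417.7*I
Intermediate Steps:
E(S) = 9 + 3*sqrt(154) (E(S) = 9 + 3*sqrt(-335 + 489) = 9 + 3*sqrt(154))
sqrt((1812760 - 1*1987280) + E(130)) = sqrt((1812760 - 1*1987280) + (9 + 3*sqrt(154))) = sqrt((1812760 - 1987280) + (9 + 3*sqrt(154))) = sqrt(-174520 + (9 + 3*sqrt(154))) = sqrt(-174511 + 3*sqrt(154))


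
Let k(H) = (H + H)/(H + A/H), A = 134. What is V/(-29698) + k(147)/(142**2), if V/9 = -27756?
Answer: 27380453755293/3255092738174 ≈ 8.4116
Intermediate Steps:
k(H) = 2*H/(H + 134/H) (k(H) = (H + H)/(H + 134/H) = (2*H)/(H + 134/H) = 2*H/(H + 134/H))
V = -249804 (V = 9*(-27756) = -249804)
V/(-29698) + k(147)/(142**2) = -249804/(-29698) + (2*147**2/(134 + 147**2))/(142**2) = -249804*(-1/29698) + (2*21609/(134 + 21609))/20164 = 124902/14849 + (2*21609/21743)*(1/20164) = 124902/14849 + (2*21609*(1/21743))*(1/20164) = 124902/14849 + (43218/21743)*(1/20164) = 124902/14849 + 21609/219212926 = 27380453755293/3255092738174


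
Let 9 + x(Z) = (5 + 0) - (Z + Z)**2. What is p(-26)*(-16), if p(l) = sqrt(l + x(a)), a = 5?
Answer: -16*I*sqrt(130) ≈ -182.43*I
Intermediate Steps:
x(Z) = -4 - 4*Z**2 (x(Z) = -9 + ((5 + 0) - (Z + Z)**2) = -9 + (5 - (2*Z)**2) = -9 + (5 - 4*Z**2) = -4 - 4*Z**2)
p(l) = sqrt(-104 + l) (p(l) = sqrt(l + (-4 - 4*5**2)) = sqrt(l + (-4 - 4*25)) = sqrt(l + (-4 - 100)) = sqrt(l - 104) = sqrt(-104 + l))
p(-26)*(-16) = sqrt(-104 - 26)*(-16) = sqrt(-130)*(-16) = (I*sqrt(130))*(-16) = -16*I*sqrt(130)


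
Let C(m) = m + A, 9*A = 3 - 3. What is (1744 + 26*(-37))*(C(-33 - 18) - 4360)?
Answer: -3449402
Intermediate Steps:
A = 0 (A = (3 - 3)/9 = (1/9)*0 = 0)
C(m) = m (C(m) = m + 0 = m)
(1744 + 26*(-37))*(C(-33 - 18) - 4360) = (1744 + 26*(-37))*((-33 - 18) - 4360) = (1744 - 962)*(-51 - 4360) = 782*(-4411) = -3449402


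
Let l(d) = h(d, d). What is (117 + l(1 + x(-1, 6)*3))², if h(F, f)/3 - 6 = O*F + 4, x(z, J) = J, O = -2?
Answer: 1089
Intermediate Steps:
h(F, f) = 30 - 6*F (h(F, f) = 18 + 3*(-2*F + 4) = 18 + 3*(4 - 2*F) = 18 + (12 - 6*F) = 30 - 6*F)
l(d) = 30 - 6*d
(117 + l(1 + x(-1, 6)*3))² = (117 + (30 - 6*(1 + 6*3)))² = (117 + (30 - 6*(1 + 18)))² = (117 + (30 - 6*19))² = (117 + (30 - 114))² = (117 - 84)² = 33² = 1089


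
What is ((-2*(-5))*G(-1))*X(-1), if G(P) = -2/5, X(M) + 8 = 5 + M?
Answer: 16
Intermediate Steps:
X(M) = -3 + M (X(M) = -8 + (5 + M) = -3 + M)
G(P) = -2/5 (G(P) = -2*1/5 = -2/5)
((-2*(-5))*G(-1))*X(-1) = (-2*(-5)*(-2/5))*(-3 - 1) = (10*(-2/5))*(-4) = -4*(-4) = 16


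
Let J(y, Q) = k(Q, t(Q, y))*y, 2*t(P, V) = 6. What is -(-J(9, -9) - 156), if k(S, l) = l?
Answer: 183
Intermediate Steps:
t(P, V) = 3 (t(P, V) = (1/2)*6 = 3)
J(y, Q) = 3*y
-(-J(9, -9) - 156) = -(-3*9 - 156) = -(-1*27 - 156) = -(-27 - 156) = -1*(-183) = 183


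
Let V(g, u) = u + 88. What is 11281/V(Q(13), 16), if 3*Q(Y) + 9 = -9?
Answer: 11281/104 ≈ 108.47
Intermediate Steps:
Q(Y) = -6 (Q(Y) = -3 + (1/3)*(-9) = -3 - 3 = -6)
V(g, u) = 88 + u
11281/V(Q(13), 16) = 11281/(88 + 16) = 11281/104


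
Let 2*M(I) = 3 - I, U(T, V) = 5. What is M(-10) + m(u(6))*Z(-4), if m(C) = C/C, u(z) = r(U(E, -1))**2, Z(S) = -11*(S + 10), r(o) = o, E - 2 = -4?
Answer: -119/2 ≈ -59.500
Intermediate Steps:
E = -2 (E = 2 - 4 = -2)
Z(S) = -110 - 11*S (Z(S) = -11*(10 + S) = -110 - 11*S)
u(z) = 25 (u(z) = 5**2 = 25)
m(C) = 1
M(I) = 3/2 - I/2 (M(I) = (3 - I)/2 = 3/2 - I/2)
M(-10) + m(u(6))*Z(-4) = (3/2 - 1/2*(-10)) + 1*(-110 - 11*(-4)) = (3/2 + 5) + 1*(-110 + 44) = 13/2 + 1*(-66) = 13/2 - 66 = -119/2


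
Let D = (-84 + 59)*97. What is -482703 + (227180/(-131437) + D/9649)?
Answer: -612183645896484/1268235613 ≈ -4.8271e+5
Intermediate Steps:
D = -2425 (D = -25*97 = -2425)
-482703 + (227180/(-131437) + D/9649) = -482703 + (227180/(-131437) - 2425/9649) = -482703 + (227180*(-1/131437) - 2425*1/9649) = -482703 + (-227180/131437 - 2425/9649) = -482703 - 2510794545/1268235613 = -612183645896484/1268235613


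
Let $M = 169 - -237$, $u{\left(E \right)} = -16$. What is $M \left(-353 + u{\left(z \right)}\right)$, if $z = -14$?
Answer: $-149814$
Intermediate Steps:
$M = 406$ ($M = 169 + 237 = 406$)
$M \left(-353 + u{\left(z \right)}\right) = 406 \left(-353 - 16\right) = 406 \left(-369\right) = -149814$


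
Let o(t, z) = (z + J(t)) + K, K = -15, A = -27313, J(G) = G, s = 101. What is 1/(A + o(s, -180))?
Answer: -1/27407 ≈ -3.6487e-5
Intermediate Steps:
o(t, z) = -15 + t + z (o(t, z) = (z + t) - 15 = (t + z) - 15 = -15 + t + z)
1/(A + o(s, -180)) = 1/(-27313 + (-15 + 101 - 180)) = 1/(-27313 - 94) = 1/(-27407) = -1/27407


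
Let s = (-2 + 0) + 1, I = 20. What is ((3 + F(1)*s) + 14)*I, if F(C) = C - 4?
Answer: 400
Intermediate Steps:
F(C) = -4 + C
s = -1 (s = -2 + 1 = -1)
((3 + F(1)*s) + 14)*I = ((3 + (-4 + 1)*(-1)) + 14)*20 = ((3 - 3*(-1)) + 14)*20 = ((3 + 3) + 14)*20 = (6 + 14)*20 = 20*20 = 400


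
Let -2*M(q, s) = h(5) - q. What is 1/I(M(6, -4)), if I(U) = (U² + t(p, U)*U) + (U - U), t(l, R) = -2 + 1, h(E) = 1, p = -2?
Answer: 4/15 ≈ 0.26667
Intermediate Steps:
M(q, s) = -½ + q/2 (M(q, s) = -(1 - q)/2 = -½ + q/2)
t(l, R) = -1
I(U) = U² - U (I(U) = (U² - U) + (U - U) = (U² - U) + 0 = U² - U)
1/I(M(6, -4)) = 1/((-½ + (½)*6)*(-1 + (-½ + (½)*6))) = 1/((-½ + 3)*(-1 + (-½ + 3))) = 1/(5*(-1 + 5/2)/2) = 1/((5/2)*(3/2)) = 1/(15/4) = 4/15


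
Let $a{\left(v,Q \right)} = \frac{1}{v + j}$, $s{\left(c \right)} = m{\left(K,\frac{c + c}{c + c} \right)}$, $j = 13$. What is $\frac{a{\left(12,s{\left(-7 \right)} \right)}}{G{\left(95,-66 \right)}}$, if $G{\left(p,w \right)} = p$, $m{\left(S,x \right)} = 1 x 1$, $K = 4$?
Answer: $\frac{1}{2375} \approx 0.00042105$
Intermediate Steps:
$m{\left(S,x \right)} = x$ ($m{\left(S,x \right)} = x 1 = x$)
$s{\left(c \right)} = 1$ ($s{\left(c \right)} = \frac{c + c}{c + c} = \frac{2 c}{2 c} = 2 c \frac{1}{2 c} = 1$)
$a{\left(v,Q \right)} = \frac{1}{13 + v}$ ($a{\left(v,Q \right)} = \frac{1}{v + 13} = \frac{1}{13 + v}$)
$\frac{a{\left(12,s{\left(-7 \right)} \right)}}{G{\left(95,-66 \right)}} = \frac{1}{\left(13 + 12\right) 95} = \frac{1}{25} \cdot \frac{1}{95} = \frac{1}{2375}$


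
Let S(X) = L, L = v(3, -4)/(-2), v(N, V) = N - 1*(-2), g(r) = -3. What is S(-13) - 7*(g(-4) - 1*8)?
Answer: 149/2 ≈ 74.500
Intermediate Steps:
v(N, V) = 2 + N (v(N, V) = N + 2 = 2 + N)
L = -5/2 (L = (2 + 3)/(-2) = 5*(-½) = -5/2 ≈ -2.5000)
S(X) = -5/2
S(-13) - 7*(g(-4) - 1*8) = -5/2 - 7*(-3 - 1*8) = -5/2 - 7*(-3 - 8) = -5/2 - 7*(-11) = -5/2 + 77 = 149/2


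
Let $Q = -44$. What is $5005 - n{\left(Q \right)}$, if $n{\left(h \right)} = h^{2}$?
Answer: $3069$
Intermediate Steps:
$5005 - n{\left(Q \right)} = 5005 - \left(-44\right)^{2} = 5005 - 1936 = 3069$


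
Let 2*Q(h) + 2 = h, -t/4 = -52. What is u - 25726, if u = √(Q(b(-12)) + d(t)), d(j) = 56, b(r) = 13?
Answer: -25726 + √246/2 ≈ -25718.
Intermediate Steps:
t = 208 (t = -4*(-52) = 208)
Q(h) = -1 + h/2
u = √246/2 (u = √((-1 + (½)*13) + 56) = √((-1 + 13/2) + 56) = √(11/2 + 56) = √(123/2) = √246/2 ≈ 7.8422)
u - 25726 = √246/2 - 25726 = -25726 + √246/2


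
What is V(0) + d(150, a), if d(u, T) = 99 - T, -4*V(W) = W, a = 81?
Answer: 18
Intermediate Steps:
V(W) = -W/4
V(0) + d(150, a) = -¼*0 + (99 - 1*81) = 0 + (99 - 81) = 0 + 18 = 18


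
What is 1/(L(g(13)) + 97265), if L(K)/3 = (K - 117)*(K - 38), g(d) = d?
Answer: 1/105065 ≈ 9.5179e-6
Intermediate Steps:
L(K) = 3*(-117 + K)*(-38 + K) (L(K) = 3*((K - 117)*(K - 38)) = 3*((-117 + K)*(-38 + K)) = 3*(-117 + K)*(-38 + K))
1/(L(g(13)) + 97265) = 1/((13338 - 465*13 + 3*13²) + 97265) = 1/((13338 - 6045 + 3*169) + 97265) = 1/((13338 - 6045 + 507) + 97265) = 1/(7800 + 97265) = 1/105065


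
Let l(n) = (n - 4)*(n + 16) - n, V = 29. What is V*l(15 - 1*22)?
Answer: -2668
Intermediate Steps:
l(n) = -n + (-4 + n)*(16 + n) (l(n) = (-4 + n)*(16 + n) - n = -n + (-4 + n)*(16 + n))
V*l(15 - 1*22) = 29*(-64 + (15 - 1*22)² + 11*(15 - 1*22)) = 29*(-64 + (15 - 22)² + 11*(15 - 22)) = 29*(-64 + (-7)² + 11*(-7)) = 29*(-64 + 49 - 77) = 29*(-92) = -2668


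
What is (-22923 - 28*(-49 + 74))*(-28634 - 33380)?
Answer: 1464956722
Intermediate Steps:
(-22923 - 28*(-49 + 74))*(-28634 - 33380) = (-22923 - 28*25)*(-62014) = (-22923 - 700)*(-62014) = -23623*(-62014) = 1464956722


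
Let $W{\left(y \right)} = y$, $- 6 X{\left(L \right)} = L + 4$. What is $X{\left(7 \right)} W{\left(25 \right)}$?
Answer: $- \frac{275}{6} \approx -45.833$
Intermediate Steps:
$X{\left(L \right)} = - \frac{2}{3} - \frac{L}{6}$ ($X{\left(L \right)} = - \frac{L + 4}{6} = - \frac{4 + L}{6} = - \frac{2}{3} - \frac{L}{6}$)
$X{\left(7 \right)} W{\left(25 \right)} = \left(- \frac{2}{3} - \frac{7}{6}\right) 25 = \left(- \frac{11}{6}\right) 25 = - \frac{275}{6}$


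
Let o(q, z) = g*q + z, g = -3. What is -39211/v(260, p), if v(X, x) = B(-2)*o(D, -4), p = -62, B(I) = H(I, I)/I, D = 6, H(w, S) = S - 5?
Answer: 39211/77 ≈ 509.23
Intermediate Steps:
H(w, S) = -5 + S
B(I) = (-5 + I)/I
o(q, z) = z - 3*q (o(q, z) = -3*q + z = z - 3*q)
v(X, x) = -77 (v(X, x) = ((-5 - 2)/(-2))*(-4 - 3*6) = (-½*(-7))*(-4 - 18) = (7/2)*(-22) = -77)
-39211/v(260, p) = -39211/(-77) = -39211*(-1/77) = 39211/77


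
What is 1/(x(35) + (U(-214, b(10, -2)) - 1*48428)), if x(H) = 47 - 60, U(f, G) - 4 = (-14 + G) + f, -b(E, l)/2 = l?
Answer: -1/48661 ≈ -2.0550e-5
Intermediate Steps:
b(E, l) = -2*l
U(f, G) = -10 + G + f (U(f, G) = 4 + ((-14 + G) + f) = 4 + (-14 + G + f) = -10 + G + f)
x(H) = -13
1/(x(35) + (U(-214, b(10, -2)) - 1*48428)) = 1/(-13 + ((-10 - 2*(-2) - 214) - 1*48428)) = 1/(-13 + ((-10 + 4 - 214) - 48428)) = 1/(-13 + (-220 - 48428)) = 1/(-13 - 48648) = 1/(-48661) = -1/48661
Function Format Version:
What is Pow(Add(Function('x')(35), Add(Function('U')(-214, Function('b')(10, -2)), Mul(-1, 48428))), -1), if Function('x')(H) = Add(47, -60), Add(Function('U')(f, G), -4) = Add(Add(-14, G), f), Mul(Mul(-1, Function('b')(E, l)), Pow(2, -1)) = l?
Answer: Rational(-1, 48661) ≈ -2.0550e-5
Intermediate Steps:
Function('b')(E, l) = Mul(-2, l)
Function('U')(f, G) = Add(-10, G, f) (Function('U')(f, G) = Add(4, Add(Add(-14, G), f)) = Add(4, Add(-14, G, f)) = Add(-10, G, f))
Function('x')(H) = -13
Pow(Add(Function('x')(35), Add(Function('U')(-214, Function('b')(10, -2)), Mul(-1, 48428))), -1) = Pow(Add(-13, Add(Add(-10, Mul(-2, -2), -214), Mul(-1, 48428))), -1) = Pow(Add(-13, Add(Add(-10, 4, -214), -48428)), -1) = Pow(Add(-13, Add(-220, -48428)), -1) = Pow(Add(-13, -48648), -1) = Pow(-48661, -1) = Rational(-1, 48661)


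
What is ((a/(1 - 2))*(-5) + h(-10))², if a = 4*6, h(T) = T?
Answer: 12100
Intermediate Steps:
a = 24
((a/(1 - 2))*(-5) + h(-10))² = ((24/(1 - 2))*(-5) - 10)² = ((24/(-1))*(-5) - 10)² = (-1*24*(-5) - 10)² = (-24*(-5) - 10)² = (120 - 10)² = 110² = 12100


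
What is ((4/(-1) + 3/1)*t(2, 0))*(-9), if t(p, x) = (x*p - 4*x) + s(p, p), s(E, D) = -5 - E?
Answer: -63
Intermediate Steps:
t(p, x) = -5 - p - 4*x + p*x (t(p, x) = (x*p - 4*x) + (-5 - p) = (p*x - 4*x) + (-5 - p) = (-4*x + p*x) + (-5 - p) = -5 - p - 4*x + p*x)
((4/(-1) + 3/1)*t(2, 0))*(-9) = ((4/(-1) + 3/1)*(-5 - 1*2 - 4*0 + 2*0))*(-9) = ((4*(-1) + 3*1)*(-5 - 2 + 0 + 0))*(-9) = ((-4 + 3)*(-7))*(-9) = -1*(-7)*(-9) = 7*(-9) = -63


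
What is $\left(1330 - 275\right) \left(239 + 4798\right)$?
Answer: $5314035$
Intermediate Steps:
$\left(1330 - 275\right) \left(239 + 4798\right) = 1055 \cdot 5037 = 5314035$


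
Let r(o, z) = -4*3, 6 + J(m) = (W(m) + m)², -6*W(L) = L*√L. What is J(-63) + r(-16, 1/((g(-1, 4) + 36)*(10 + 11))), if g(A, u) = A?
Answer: -11979/4 - 3969*I*√7 ≈ -2994.8 - 10501.0*I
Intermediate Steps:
W(L) = -L^(3/2)/6 (W(L) = -L*√L/6 = -L^(3/2)/6)
J(m) = -6 + (m - m^(3/2)/6)² (J(m) = -6 + (-m^(3/2)/6 + m)² = -6 + (m - m^(3/2)/6)²)
r(o, z) = -12
J(-63) + r(-16, 1/((g(-1, 4) + 36)*(10 + 11))) = (-6 + ((-63)^(3/2) - 6*(-63))²/36) - 12 = (-6 + (-189*I*√7 + 378)²/36) - 12 = (-6 + (378 - 189*I*√7)²/36) - 12 = -18 + (378 - 189*I*√7)²/36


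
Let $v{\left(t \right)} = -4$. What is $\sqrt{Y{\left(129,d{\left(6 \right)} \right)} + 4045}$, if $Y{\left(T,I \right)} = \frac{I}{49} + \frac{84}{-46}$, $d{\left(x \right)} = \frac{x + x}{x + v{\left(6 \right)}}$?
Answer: $\frac{\sqrt{104806285}}{161} \approx 63.587$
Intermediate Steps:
$d{\left(x \right)} = \frac{2 x}{-4 + x}$ ($d{\left(x \right)} = \frac{x + x}{x - 4} = \frac{2 x}{-4 + x}$)
$Y{\left(T,I \right)} = - \frac{42}{23} + \frac{I}{49}$ ($Y{\left(T,I \right)} = I \frac{1}{49} + 84 \left(- \frac{1}{46}\right) = \frac{I}{49} - \frac{42}{23} = - \frac{42}{23} + \frac{I}{49}$)
$\sqrt{Y{\left(129,d{\left(6 \right)} \right)} + 4045} = \sqrt{\left(- \frac{42}{23} + \frac{2 \cdot 6 \frac{1}{-4 + 6}}{49}\right) + 4045} = \sqrt{\left(- \frac{42}{23} + \frac{2 \cdot 6 \cdot \frac{1}{2}}{49}\right) + 4045} = \sqrt{\left(- \frac{42}{23} + \frac{1}{49} \cdot 6\right) + 4045} = \sqrt{\left(- \frac{42}{23} + \frac{6}{49}\right) + 4045} = \sqrt{- \frac{1920}{1127} + 4045} = \sqrt{\frac{4556795}{1127}} = \frac{\sqrt{104806285}}{161}$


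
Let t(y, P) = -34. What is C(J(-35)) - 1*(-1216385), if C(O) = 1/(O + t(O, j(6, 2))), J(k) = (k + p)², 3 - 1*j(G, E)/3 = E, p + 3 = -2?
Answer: 1904858911/1566 ≈ 1.2164e+6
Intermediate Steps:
p = -5 (p = -3 - 2 = -5)
j(G, E) = 9 - 3*E
J(k) = (-5 + k)² (J(k) = (k - 5)² = (-5 + k)²)
C(O) = 1/(-34 + O) (C(O) = 1/(O - 34) = 1/(-34 + O))
C(J(-35)) - 1*(-1216385) = 1/(-34 + (-5 - 35)²) - 1*(-1216385) = 1/(-34 + (-40)²) + 1216385 = 1/(-34 + 1600) + 1216385 = 1/1566 + 1216385 = 1904858911/1566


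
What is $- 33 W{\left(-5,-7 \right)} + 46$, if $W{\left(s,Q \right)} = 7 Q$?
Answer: $1663$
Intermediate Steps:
$- 33 W{\left(-5,-7 \right)} + 46 = - 33 \cdot 7 \left(-7\right) + 46 = \left(-33\right) \left(-49\right) + 46 = 1617 + 46 = 1663$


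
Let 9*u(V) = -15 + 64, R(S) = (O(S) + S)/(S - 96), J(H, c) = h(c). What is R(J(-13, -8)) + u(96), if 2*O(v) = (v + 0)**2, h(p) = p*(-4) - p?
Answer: -86/9 ≈ -9.5556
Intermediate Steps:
h(p) = -5*p (h(p) = -4*p - p = -5*p)
J(H, c) = -5*c
O(v) = v**2/2 (O(v) = (v + 0)**2/2 = v**2/2)
R(S) = (S + S**2/2)/(-96 + S) (R(S) = (S**2/2 + S)/(S - 96) = (S + S**2/2)/(-96 + S))
u(V) = 49/9 (u(V) = (-15 + 64)/9 = (1/9)*49 = 49/9)
R(J(-13, -8)) + u(96) = (-5*(-8))*(2 - 5*(-8))/(2*(-96 - 5*(-8))) + 49/9 = (1/2)*40*(2 + 40)/(-96 + 40) + 49/9 = (1/2)*40*42/(-56) + 49/9 = (1/2)*40*(-1/56)*42 + 49/9 = -15 + 49/9 = -86/9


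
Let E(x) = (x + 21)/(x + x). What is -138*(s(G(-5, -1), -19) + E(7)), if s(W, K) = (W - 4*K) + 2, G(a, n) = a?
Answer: -10350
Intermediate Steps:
E(x) = (21 + x)/(2*x) (E(x) = (21 + x)/((2*x)) = (21 + x)*(1/(2*x)) = (21 + x)/(2*x))
s(W, K) = 2 + W - 4*K
-138*(s(G(-5, -1), -19) + E(7)) = -138*((2 - 5 - 4*(-19)) + (1/2)*(21 + 7)/7) = -138*((2 - 5 + 76) + (1/2)*(1/7)*28) = -138*(73 + 2) = -138*75 = -10350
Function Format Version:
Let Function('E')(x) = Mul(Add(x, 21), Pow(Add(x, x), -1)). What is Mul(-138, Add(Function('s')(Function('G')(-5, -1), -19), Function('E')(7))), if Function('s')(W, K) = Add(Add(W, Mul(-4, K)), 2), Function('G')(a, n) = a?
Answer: -10350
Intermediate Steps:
Function('E')(x) = Mul(Rational(1, 2), Pow(x, -1), Add(21, x)) (Function('E')(x) = Mul(Add(21, x), Pow(Mul(2, x), -1)) = Mul(Add(21, x), Mul(Rational(1, 2), Pow(x, -1))) = Mul(Rational(1, 2), Pow(x, -1), Add(21, x)))
Function('s')(W, K) = Add(2, W, Mul(-4, K))
Mul(-138, Add(Function('s')(Function('G')(-5, -1), -19), Function('E')(7))) = Mul(-138, Add(Add(2, -5, Mul(-4, -19)), Mul(Rational(1, 2), Pow(7, -1), Add(21, 7)))) = Mul(-138, Add(Add(2, -5, 76), Mul(Rational(1, 2), Rational(1, 7), 28))) = Mul(-138, Add(73, 2)) = Mul(-138, 75) = -10350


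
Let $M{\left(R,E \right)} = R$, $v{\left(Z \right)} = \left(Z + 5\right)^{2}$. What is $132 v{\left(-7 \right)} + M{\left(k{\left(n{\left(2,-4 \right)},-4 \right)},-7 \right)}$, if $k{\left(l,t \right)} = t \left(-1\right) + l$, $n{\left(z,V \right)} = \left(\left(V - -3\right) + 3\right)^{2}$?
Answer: $536$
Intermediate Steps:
$n{\left(z,V \right)} = \left(6 + V\right)^{2}$ ($n{\left(z,V \right)} = \left(\left(V + 3\right) + 3\right)^{2} = \left(\left(3 + V\right) + 3\right)^{2} = \left(6 + V\right)^{2}$)
$k{\left(l,t \right)} = l - t$ ($k{\left(l,t \right)} = - t + l = l - t$)
$v{\left(Z \right)} = \left(5 + Z\right)^{2}$
$132 v{\left(-7 \right)} + M{\left(k{\left(n{\left(2,-4 \right)},-4 \right)},-7 \right)} = 132 \left(5 - 7\right)^{2} + \left(\left(6 - 4\right)^{2} - -4\right) = 132 \left(-2\right)^{2} + \left(2^{2} + 4\right) = 132 \cdot 4 + \left(4 + 4\right) = 528 + 8 = 536$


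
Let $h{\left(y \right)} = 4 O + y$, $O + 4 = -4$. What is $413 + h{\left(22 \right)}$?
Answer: $403$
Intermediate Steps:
$O = -8$ ($O = -4 - 4 = -8$)
$h{\left(y \right)} = -32 + y$ ($h{\left(y \right)} = 4 \left(-8\right) + y = -32 + y$)
$413 + h{\left(22 \right)} = 413 + \left(-32 + 22\right) = 413 - 10 = 403$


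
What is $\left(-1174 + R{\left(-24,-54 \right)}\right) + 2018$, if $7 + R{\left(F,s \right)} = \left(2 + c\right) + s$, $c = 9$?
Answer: $794$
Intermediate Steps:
$R{\left(F,s \right)} = 4 + s$ ($R{\left(F,s \right)} = -7 + \left(\left(2 + 9\right) + s\right) = -7 + \left(11 + s\right) = 4 + s$)
$\left(-1174 + R{\left(-24,-54 \right)}\right) + 2018 = \left(-1174 + \left(4 - 54\right)\right) + 2018 = \left(-1174 - 50\right) + 2018 = -1224 + 2018 = 794$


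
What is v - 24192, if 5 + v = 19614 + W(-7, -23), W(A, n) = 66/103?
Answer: -471983/103 ≈ -4582.4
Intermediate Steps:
W(A, n) = 66/103 (W(A, n) = 66*(1/103) = 66/103)
v = 2019793/103 (v = -5 + (19614 + 66/103) = -5 + 2020308/103 = 2019793/103 ≈ 19610.)
v - 24192 = 2019793/103 - 24192 = -471983/103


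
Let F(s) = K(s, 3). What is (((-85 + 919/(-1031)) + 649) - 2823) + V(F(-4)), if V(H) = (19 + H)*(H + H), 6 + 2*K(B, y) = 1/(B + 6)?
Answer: -19376749/8248 ≈ -2349.3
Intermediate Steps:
K(B, y) = -3 + 1/(2*(6 + B)) (K(B, y) = -3 + 1/(2*(B + 6)) = -3 + 1/(2*(6 + B)))
F(s) = (-35 - 6*s)/(2*(6 + s))
V(H) = 2*H*(19 + H) (V(H) = (19 + H)*(2*H) = 2*H*(19 + H))
(((-85 + 919/(-1031)) + 649) - 2823) + V(F(-4)) = (((-85 + 919/(-1031)) + 649) - 2823) + 2*((-35 - 6*(-4))/(2*(6 - 4)))*(19 + (-35 - 6*(-4))/(2*(6 - 4))) = (((-85 + 919*(-1/1031)) + 649) - 2823) + 2*((1/2)*(-35 + 24)/2)*(19 + (1/2)*(-35 + 24)/2) = (((-85 - 919/1031) + 649) - 2823) + 2*((1/2)*(1/2)*(-11))*(19 + (1/2)*(1/2)*(-11)) = ((-88554/1031 + 649) - 2823) + 2*(-11/4)*(19 - 11/4) = (580565/1031 - 2823) + 2*(-11/4)*(65/4) = -2329948/1031 - 715/8 = -19376749/8248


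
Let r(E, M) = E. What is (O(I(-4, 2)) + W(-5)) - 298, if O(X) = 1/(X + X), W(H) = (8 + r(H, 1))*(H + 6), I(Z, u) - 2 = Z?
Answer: -1181/4 ≈ -295.25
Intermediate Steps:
I(Z, u) = 2 + Z
W(H) = (6 + H)*(8 + H) (W(H) = (8 + H)*(H + 6) = (8 + H)*(6 + H) = (6 + H)*(8 + H))
O(X) = 1/(2*X)
(O(I(-4, 2)) + W(-5)) - 298 = (1/(2*(2 - 4)) + (48 + (-5)² + 14*(-5))) - 298 = ((½)/(-2) + (48 + 25 - 70)) - 298 = ((½)*(-½) + 3) - 298 = (-¼ + 3) - 298 = 11/4 - 298 = -1181/4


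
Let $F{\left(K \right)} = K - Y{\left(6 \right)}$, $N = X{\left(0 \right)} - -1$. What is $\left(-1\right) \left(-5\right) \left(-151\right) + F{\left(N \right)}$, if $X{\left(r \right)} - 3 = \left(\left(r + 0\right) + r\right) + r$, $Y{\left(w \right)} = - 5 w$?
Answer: $-721$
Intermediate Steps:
$X{\left(r \right)} = 3 + 3 r$ ($X{\left(r \right)} = 3 + \left(\left(\left(r + 0\right) + r\right) + r\right) = 3 + \left(\left(r + r\right) + r\right) = 3 + \left(2 r + r\right) = 3 + 3 r$)
$N = 4$ ($N = \left(3 + 3 \cdot 0\right) - -1 = \left(3 + 0\right) + 1 = 3 + 1 = 4$)
$F{\left(K \right)} = 30 + K$ ($F{\left(K \right)} = K - \left(-5\right) 6 = K - -30 = K + 30 = 30 + K$)
$\left(-1\right) \left(-5\right) \left(-151\right) + F{\left(N \right)} = \left(-1\right) \left(-5\right) \left(-151\right) + \left(30 + 4\right) = 5 \left(-151\right) + 34 = -755 + 34 = -721$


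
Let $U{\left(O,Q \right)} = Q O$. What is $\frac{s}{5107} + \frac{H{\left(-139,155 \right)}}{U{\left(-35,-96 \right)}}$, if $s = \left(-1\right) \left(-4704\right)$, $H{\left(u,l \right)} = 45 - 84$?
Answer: $\frac{5202089}{5719840} \approx 0.90948$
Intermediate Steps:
$H{\left(u,l \right)} = -39$
$U{\left(O,Q \right)} = O Q$
$s = 4704$
$\frac{s}{5107} + \frac{H{\left(-139,155 \right)}}{U{\left(-35,-96 \right)}} = \frac{4704}{5107} - \frac{39}{\left(-35\right) \left(-96\right)} = 4704 \cdot \frac{1}{5107} - \frac{39}{3360} = \frac{4704}{5107} - \frac{13}{1120} = \frac{5202089}{5719840}$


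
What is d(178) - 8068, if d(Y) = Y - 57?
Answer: -7947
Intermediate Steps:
d(Y) = -57 + Y
d(178) - 8068 = (-57 + 178) - 8068 = 121 - 8068 = -7947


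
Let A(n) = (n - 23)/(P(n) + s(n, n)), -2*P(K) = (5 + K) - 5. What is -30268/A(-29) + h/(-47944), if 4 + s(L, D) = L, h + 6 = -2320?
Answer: -258139475/23972 ≈ -10768.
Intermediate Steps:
h = -2326 (h = -6 - 2320 = -2326)
s(L, D) = -4 + L
P(K) = -K/2 (P(K) = -((5 + K) - 5)/2 = -K/2)
A(n) = (-23 + n)/(-4 + n/2) (A(n) = (n - 23)/(-n/2 + (-4 + n)) = (-23 + n)/(-4 + n/2))
-30268/A(-29) + h/(-47944) = -30268*(-8 - 29)/(2*(-23 - 29)) - 2326/(-47944) = -30268/(2*(-52)/(-37)) - 2326*(-1/47944) = -30268/(2*(-1/37)*(-52)) + 1163/23972 = -30268/104/37 + 1163/23972 = -30268*37/104 + 1163/23972 = -279979/26 + 1163/23972 = -258139475/23972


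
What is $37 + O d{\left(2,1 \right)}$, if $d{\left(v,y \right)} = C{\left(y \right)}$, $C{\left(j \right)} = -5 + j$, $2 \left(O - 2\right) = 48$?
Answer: $-67$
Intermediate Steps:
$O = 26$ ($O = 2 + \frac{1}{2} \cdot 48 = 2 + 24 = 26$)
$d{\left(v,y \right)} = -5 + y$
$37 + O d{\left(2,1 \right)} = 37 + 26 \left(-5 + 1\right) = 37 + 26 \left(-4\right) = 37 - 104 = -67$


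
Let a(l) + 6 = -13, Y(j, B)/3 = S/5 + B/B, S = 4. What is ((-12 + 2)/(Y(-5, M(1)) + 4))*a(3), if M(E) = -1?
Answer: 950/47 ≈ 20.213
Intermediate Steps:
Y(j, B) = 27/5 (Y(j, B) = 3*(4/5 + B/B) = 3*(4*(1/5) + 1) = 3*(4/5 + 1) = 3*(9/5) = 27/5)
a(l) = -19 (a(l) = -6 - 13 = -19)
((-12 + 2)/(Y(-5, M(1)) + 4))*a(3) = ((-12 + 2)/(27/5 + 4))*(-19) = -10/47/5*(-19) = -10*5/47*(-19) = -50/47*(-19) = 950/47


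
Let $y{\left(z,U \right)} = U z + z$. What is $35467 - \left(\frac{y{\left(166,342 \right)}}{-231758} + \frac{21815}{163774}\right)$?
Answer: $\frac{673093702442203}{18977967346} \approx 35467.0$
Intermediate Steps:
$y{\left(z,U \right)} = z + U z$
$35467 - \left(\frac{y{\left(166,342 \right)}}{-231758} + \frac{21815}{163774}\right) = 35467 - \left(\frac{166 \left(1 + 342\right)}{-231758} + \frac{21815}{163774}\right) = 35467 - \left(166 \cdot 343 \left(- \frac{1}{231758}\right) + 21815 \cdot \frac{1}{163774}\right) = 35467 - \left(56938 \left(- \frac{1}{231758}\right) + \frac{21815}{163774}\right) = 35467 - \left(- \frac{28469}{115879} + \frac{21815}{163774}\right) = 35467 - - \frac{2134581621}{18977967346} = 35467 + \frac{2134581621}{18977967346} = \frac{673093702442203}{18977967346}$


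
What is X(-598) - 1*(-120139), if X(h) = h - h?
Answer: 120139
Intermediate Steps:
X(h) = 0
X(-598) - 1*(-120139) = 0 - 1*(-120139) = 0 + 120139 = 120139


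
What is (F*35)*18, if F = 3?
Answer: 1890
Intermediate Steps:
(F*35)*18 = (3*35)*18 = 105*18 = 1890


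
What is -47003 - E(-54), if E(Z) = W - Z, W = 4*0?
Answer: -47057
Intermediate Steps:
W = 0
E(Z) = -Z (E(Z) = 0 - Z = -Z)
-47003 - E(-54) = -47003 - (-1)*(-54) = -47003 - 1*54 = -47003 - 54 = -47057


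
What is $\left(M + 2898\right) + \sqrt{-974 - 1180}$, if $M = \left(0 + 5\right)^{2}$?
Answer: $2923 + i \sqrt{2154} \approx 2923.0 + 46.411 i$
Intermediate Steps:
$M = 25$ ($M = 5^{2} = 25$)
$\left(M + 2898\right) + \sqrt{-974 - 1180} = \left(25 + 2898\right) + \sqrt{-974 - 1180} = 2923 + \sqrt{-2154} = 2923 + i \sqrt{2154}$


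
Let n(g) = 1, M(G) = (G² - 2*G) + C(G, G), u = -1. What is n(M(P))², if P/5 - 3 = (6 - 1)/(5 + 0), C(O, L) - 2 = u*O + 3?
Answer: 1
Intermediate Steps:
C(O, L) = 5 - O (C(O, L) = 2 + (-O + 3) = 2 + (3 - O) = 5 - O)
P = 20 (P = 15 + 5*((6 - 1)/(5 + 0)) = 15 + 5*(5/5) = 15 + 5*(5*(⅕)) = 15 + 5*1 = 15 + 5 = 20)
M(G) = 5 + G² - 3*G (M(G) = (G² - 2*G) + (5 - G) = 5 + G² - 3*G)
n(M(P))² = 1² = 1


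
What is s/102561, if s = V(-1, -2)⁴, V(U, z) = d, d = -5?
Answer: 625/102561 ≈ 0.0060939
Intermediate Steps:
V(U, z) = -5
s = 625 (s = (-5)⁴ = 625)
s/102561 = 625/102561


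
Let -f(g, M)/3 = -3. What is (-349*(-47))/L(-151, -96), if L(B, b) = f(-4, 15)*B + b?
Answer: -16403/1455 ≈ -11.274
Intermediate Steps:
f(g, M) = 9 (f(g, M) = -3*(-3) = 9)
L(B, b) = b + 9*B (L(B, b) = 9*B + b = b + 9*B)
(-349*(-47))/L(-151, -96) = (-349*(-47))/(-96 + 9*(-151)) = 16403/(-96 - 1359) = 16403/(-1455) = 16403*(-1/1455) = -16403/1455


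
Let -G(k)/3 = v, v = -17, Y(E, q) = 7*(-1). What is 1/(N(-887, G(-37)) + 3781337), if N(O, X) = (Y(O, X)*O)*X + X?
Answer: 1/4098047 ≈ 2.4402e-7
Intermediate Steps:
Y(E, q) = -7
G(k) = 51 (G(k) = -3*(-17) = 51)
N(O, X) = X - 7*O*X (N(O, X) = (-7*O)*X + X = -7*O*X + X = X - 7*O*X)
1/(N(-887, G(-37)) + 3781337) = 1/(51*(1 - 7*(-887)) + 3781337) = 1/(51*(1 + 6209) + 3781337) = 1/(51*6210 + 3781337) = 1/(316710 + 3781337) = 1/4098047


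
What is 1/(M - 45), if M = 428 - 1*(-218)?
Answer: 1/601 ≈ 0.0016639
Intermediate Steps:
M = 646 (M = 428 + 218 = 646)
1/(M - 45) = 1/(646 - 45) = 1/601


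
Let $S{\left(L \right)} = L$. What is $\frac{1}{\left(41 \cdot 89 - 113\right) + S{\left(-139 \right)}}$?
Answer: $\frac{1}{3397} \approx 0.00029438$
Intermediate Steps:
$\frac{1}{\left(41 \cdot 89 - 113\right) + S{\left(-139 \right)}} = \frac{1}{\left(41 \cdot 89 - 113\right) - 139} = \frac{1}{\left(3649 - 113\right) - 139} = \frac{1}{3536 - 139} = \frac{1}{3397}$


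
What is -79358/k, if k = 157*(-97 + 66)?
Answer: 79358/4867 ≈ 16.305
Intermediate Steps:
k = -4867 (k = 157*(-31) = -4867)
-79358/k = -79358/(-4867) = -79358*(-1/4867) = 79358/4867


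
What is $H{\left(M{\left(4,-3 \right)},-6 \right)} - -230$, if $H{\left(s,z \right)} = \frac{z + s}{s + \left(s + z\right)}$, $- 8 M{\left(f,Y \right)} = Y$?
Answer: $\frac{3235}{14} \approx 231.07$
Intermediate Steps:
$M{\left(f,Y \right)} = - \frac{Y}{8}$
$H{\left(s,z \right)} = \frac{s + z}{z + 2 s}$
$H{\left(M{\left(4,-3 \right)},-6 \right)} - -230 = \frac{\left(- \frac{1}{8}\right) \left(-3\right) - 6}{-6 + 2 \left(\left(- \frac{1}{8}\right) \left(-3\right)\right)} - -230 = \frac{\frac{3}{8} - 6}{-6 + 2 \cdot \frac{3}{8}} + 230 = \frac{1}{-6 + \frac{3}{4}} \left(- \frac{45}{8}\right) + 230 = \frac{1}{- \frac{21}{4}} \left(- \frac{45}{8}\right) + 230 = \left(- \frac{4}{21}\right) \left(- \frac{45}{8}\right) + 230 = \frac{15}{14} + 230 = \frac{3235}{14}$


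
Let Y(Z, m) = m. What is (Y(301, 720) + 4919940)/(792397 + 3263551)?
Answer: 1230165/1013987 ≈ 1.2132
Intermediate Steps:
(Y(301, 720) + 4919940)/(792397 + 3263551) = (720 + 4919940)/(792397 + 3263551) = 4920660/4055948 = 4920660*(1/4055948) = 1230165/1013987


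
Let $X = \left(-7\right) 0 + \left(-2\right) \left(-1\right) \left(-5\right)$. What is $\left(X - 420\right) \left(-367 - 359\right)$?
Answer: $312180$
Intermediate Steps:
$X = -10$ ($X = 0 + 2 \left(-5\right) = 0 - 10 = -10$)
$\left(X - 420\right) \left(-367 - 359\right) = \left(-10 - 420\right) \left(-367 - 359\right) = \left(-430\right) \left(-726\right) = 312180$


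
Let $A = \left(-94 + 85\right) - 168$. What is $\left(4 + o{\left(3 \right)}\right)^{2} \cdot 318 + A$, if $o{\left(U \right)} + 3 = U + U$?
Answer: $15405$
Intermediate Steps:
$o{\left(U \right)} = -3 + 2 U$ ($o{\left(U \right)} = -3 + \left(U + U\right) = -3 + 2 U$)
$A = -177$ ($A = -9 - 168 = -177$)
$\left(4 + o{\left(3 \right)}\right)^{2} \cdot 318 + A = \left(4 + \left(-3 + 2 \cdot 3\right)\right)^{2} \cdot 318 - 177 = \left(4 + \left(-3 + 6\right)\right)^{2} \cdot 318 - 177 = \left(4 + 3\right)^{2} \cdot 318 - 177 = 7^{2} \cdot 318 - 177 = 49 \cdot 318 - 177 = 15582 - 177 = 15405$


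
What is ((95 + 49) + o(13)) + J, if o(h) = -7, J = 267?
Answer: 404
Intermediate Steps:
((95 + 49) + o(13)) + J = ((95 + 49) - 7) + 267 = (144 - 7) + 267 = 137 + 267 = 404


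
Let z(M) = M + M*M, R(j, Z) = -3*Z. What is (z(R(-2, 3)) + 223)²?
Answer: 87025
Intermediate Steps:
z(M) = M + M²
(z(R(-2, 3)) + 223)² = ((-3*3)*(1 - 3*3) + 223)² = (-9*(1 - 9) + 223)² = (-9*(-8) + 223)² = (72 + 223)² = 295² = 87025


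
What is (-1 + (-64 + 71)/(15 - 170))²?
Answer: 26244/24025 ≈ 1.0924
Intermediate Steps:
(-1 + (-64 + 71)/(15 - 170))² = (-1 + 7/(-155))² = (-1 + 7*(-1/155))² = (-1 - 7/155)² = (-162/155)² = 26244/24025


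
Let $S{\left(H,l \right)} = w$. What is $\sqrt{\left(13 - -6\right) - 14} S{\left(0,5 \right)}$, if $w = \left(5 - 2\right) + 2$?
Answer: $5 \sqrt{5} \approx 11.18$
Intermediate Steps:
$w = 5$ ($w = 3 + 2 = 5$)
$S{\left(H,l \right)} = 5$
$\sqrt{\left(13 - -6\right) - 14} S{\left(0,5 \right)} = \sqrt{\left(13 - -6\right) - 14} \cdot 5 = \sqrt{\left(13 + 6\right) - 14} \cdot 5 = \sqrt{19 - 14} \cdot 5 = \sqrt{5} \cdot 5 = 5 \sqrt{5}$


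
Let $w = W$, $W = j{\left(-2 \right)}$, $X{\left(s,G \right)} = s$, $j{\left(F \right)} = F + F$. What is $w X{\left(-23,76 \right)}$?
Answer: $92$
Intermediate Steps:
$j{\left(F \right)} = 2 F$
$W = -4$ ($W = 2 \left(-2\right) = -4$)
$w = -4$
$w X{\left(-23,76 \right)} = \left(-4\right) \left(-23\right) = 92$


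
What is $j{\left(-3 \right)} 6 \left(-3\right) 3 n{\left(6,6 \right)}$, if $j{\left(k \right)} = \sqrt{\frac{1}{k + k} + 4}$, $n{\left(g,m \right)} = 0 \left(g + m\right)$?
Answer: $0$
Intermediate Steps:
$n{\left(g,m \right)} = 0$
$j{\left(k \right)} = \sqrt{4 + \frac{1}{2 k}}$ ($j{\left(k \right)} = \sqrt{\frac{1}{2 k} + 4} = \sqrt{4 + \frac{1}{2 k}}$)
$j{\left(-3 \right)} 6 \left(-3\right) 3 n{\left(6,6 \right)} = \frac{\sqrt{16 + \frac{2}{-3}}}{2} \cdot 6 \left(-3\right) 3 \cdot 0 = \frac{\sqrt{16 + 2 \left(- \frac{1}{3}\right)}}{2} \left(\left(-18\right) 3\right) 0 = \frac{\sqrt{16 - \frac{2}{3}}}{2} \left(-54\right) 0 = \frac{\sqrt{\frac{46}{3}}}{2} \left(-54\right) 0 = \frac{\frac{1}{3} \sqrt{138}}{2} \left(-54\right) 0 = \frac{\sqrt{138}}{6} \left(-54\right) 0 = - 9 \sqrt{138} \cdot 0 = 0$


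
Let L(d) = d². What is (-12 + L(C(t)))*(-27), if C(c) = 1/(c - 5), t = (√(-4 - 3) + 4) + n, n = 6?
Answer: 135*(-43*I + 24*√7)/(2*(-9*I + 5*√7)) ≈ 323.53 + 0.69761*I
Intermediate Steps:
t = 10 + I*√7 (t = (√(-4 - 3) + 4) + 6 = (√(-7) + 4) + 6 = (I*√7 + 4) + 6 = (4 + I*√7) + 6 = 10 + I*√7 ≈ 10.0 + 2.6458*I)
C(c) = 1/(-5 + c)
(-12 + L(C(t)))*(-27) = (-12 + (1/(-5 + (10 + I*√7)))²)*(-27) = (-12 + (1/(5 + I*√7))²)*(-27) = (-12 + (5 + I*√7)⁻²)*(-27) = 324 - 27/(5 + I*√7)²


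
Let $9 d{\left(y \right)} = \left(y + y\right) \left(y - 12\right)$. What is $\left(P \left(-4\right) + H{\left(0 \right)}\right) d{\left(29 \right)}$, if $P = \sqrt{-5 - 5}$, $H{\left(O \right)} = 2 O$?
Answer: $- \frac{3944 i \sqrt{10}}{9} \approx - 1385.8 i$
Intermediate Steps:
$d{\left(y \right)} = \frac{2 y \left(-12 + y\right)}{9}$ ($d{\left(y \right)} = \frac{\left(y + y\right) \left(y - 12\right)}{9} = \frac{2 y \left(-12 + y\right)}{9}$)
$P = i \sqrt{10}$ ($P = \sqrt{-10} = i \sqrt{10} \approx 3.1623 i$)
$\left(P \left(-4\right) + H{\left(0 \right)}\right) d{\left(29 \right)} = \left(i \sqrt{10} \left(-4\right) + 2 \cdot 0\right) \frac{2}{9} \cdot 29 \left(-12 + 29\right) = \left(- 4 i \sqrt{10} + 0\right) \frac{2}{9} \cdot 29 \cdot 17 = - 4 i \sqrt{10} \cdot \frac{986}{9} = - \frac{3944 i \sqrt{10}}{9}$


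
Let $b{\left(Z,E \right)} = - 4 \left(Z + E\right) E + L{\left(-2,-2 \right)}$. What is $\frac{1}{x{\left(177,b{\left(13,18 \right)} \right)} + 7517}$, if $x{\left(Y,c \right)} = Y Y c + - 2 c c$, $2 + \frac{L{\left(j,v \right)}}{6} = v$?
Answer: $- \frac{1}{80849779} \approx -1.2369 \cdot 10^{-8}$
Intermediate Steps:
$L{\left(j,v \right)} = -12 + 6 v$
$b{\left(Z,E \right)} = -24 + E \left(- 4 E - 4 Z\right)$ ($b{\left(Z,E \right)} = - 4 \left(Z + E\right) E + \left(-12 + 6 \left(-2\right)\right) = - 4 \left(E + Z\right) E - 24 = \left(- 4 E - 4 Z\right) E - 24 = E \left(- 4 E - 4 Z\right) - 24 = -24 + E \left(- 4 E - 4 Z\right)$)
$x{\left(Y,c \right)} = - 2 c^{2} + c Y^{2}$ ($x{\left(Y,c \right)} = Y^{2} c - 2 c^{2} = c Y^{2} - 2 c^{2} = - 2 c^{2} + c Y^{2}$)
$\frac{1}{x{\left(177,b{\left(13,18 \right)} \right)} + 7517} = \frac{1}{\left(-24 - 4 \cdot 18^{2} - 72 \cdot 13\right) \left(177^{2} - 2 \left(-24 - 4 \cdot 18^{2} - 72 \cdot 13\right)\right) + 7517} = \frac{1}{\left(-24 - 1296 - 936\right) \left(31329 - 2 \left(-24 - 1296 - 936\right)\right) + 7517} = \frac{1}{- 2256 \left(31329 - -4512\right) + 7517} = \frac{1}{- 2256 \left(31329 + 4512\right) + 7517} = \frac{1}{\left(-2256\right) 35841 + 7517} = \frac{1}{-80857296 + 7517} = \frac{1}{-80849779} = - \frac{1}{80849779}$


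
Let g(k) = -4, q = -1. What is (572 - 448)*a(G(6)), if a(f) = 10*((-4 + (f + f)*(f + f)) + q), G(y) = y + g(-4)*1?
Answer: 13640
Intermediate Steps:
G(y) = -4 + y (G(y) = y - 4*1 = y - 4 = -4 + y)
a(f) = -50 + 40*f² (a(f) = 10*((-4 + (f + f)*(f + f)) - 1) = 10*((-4 + (2*f)*(2*f)) - 1) = 10*((-4 + 4*f²) - 1) = 10*(-5 + 4*f²) = -50 + 40*f²)
(572 - 448)*a(G(6)) = (572 - 448)*(-50 + 40*(-4 + 6)²) = 124*(-50 + 40*2²) = 124*(-50 + 40*4) = 124*(-50 + 160) = 124*110 = 13640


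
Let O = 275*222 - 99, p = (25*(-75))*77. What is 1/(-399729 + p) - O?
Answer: -33163682905/544104 ≈ -60951.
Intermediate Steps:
p = -144375 (p = -1875*77 = -144375)
O = 60951 (O = 61050 - 99 = 60951)
1/(-399729 + p) - O = 1/(-399729 - 144375) - 1*60951 = 1/(-544104) - 60951 = -1/544104 - 60951 = -33163682905/544104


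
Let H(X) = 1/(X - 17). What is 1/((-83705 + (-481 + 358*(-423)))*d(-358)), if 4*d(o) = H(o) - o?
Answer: -25/527195823 ≈ -4.7421e-8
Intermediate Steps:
H(X) = 1/(-17 + X)
d(o) = -o/4 + 1/(4*(-17 + o)) (d(o) = (1/(-17 + o) - o)/4 = -o/4 + 1/(4*(-17 + o)))
1/((-83705 + (-481 + 358*(-423)))*d(-358)) = 1/((-83705 + (-481 + 358*(-423)))*(((1 - 1*(-358)*(-17 - 358))/(4*(-17 - 358))))) = 1/((-83705 + (-481 - 151434))*(((¼)*(1 - 1*(-358)*(-375))/(-375)))) = 1/((-83705 - 151915)*(((¼)*(-1/375)*(1 - 134250)))) = 1/((-235620)*(((¼)*(-1/375)*(-134249)))) = -1/(235620*134249/1500) = -1/235620*1500/134249 = -25/527195823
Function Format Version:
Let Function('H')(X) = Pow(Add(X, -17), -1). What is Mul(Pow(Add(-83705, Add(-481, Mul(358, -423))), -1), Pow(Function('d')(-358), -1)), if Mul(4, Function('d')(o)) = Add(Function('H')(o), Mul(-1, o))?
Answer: Rational(-25, 527195823) ≈ -4.7421e-8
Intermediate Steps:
Function('H')(X) = Pow(Add(-17, X), -1)
Function('d')(o) = Add(Mul(Rational(-1, 4), o), Mul(Rational(1, 4), Pow(Add(-17, o), -1))) (Function('d')(o) = Mul(Rational(1, 4), Add(Pow(Add(-17, o), -1), Mul(-1, o))) = Add(Mul(Rational(-1, 4), o), Mul(Rational(1, 4), Pow(Add(-17, o), -1))))
Mul(Pow(Add(-83705, Add(-481, Mul(358, -423))), -1), Pow(Function('d')(-358), -1)) = Mul(Pow(Add(-83705, Add(-481, Mul(358, -423))), -1), Pow(Mul(Rational(1, 4), Pow(Add(-17, -358), -1), Add(1, Mul(-1, -358, Add(-17, -358)))), -1)) = Mul(Pow(Add(-83705, Add(-481, -151434)), -1), Pow(Mul(Rational(1, 4), Pow(-375, -1), Add(1, Mul(-1, -358, -375))), -1)) = Mul(Pow(Add(-83705, -151915), -1), Pow(Mul(Rational(1, 4), Rational(-1, 375), Add(1, -134250)), -1)) = Mul(Pow(-235620, -1), Pow(Mul(Rational(1, 4), Rational(-1, 375), -134249), -1)) = Mul(Rational(-1, 235620), Pow(Rational(134249, 1500), -1)) = Mul(Rational(-1, 235620), Rational(1500, 134249)) = Rational(-25, 527195823)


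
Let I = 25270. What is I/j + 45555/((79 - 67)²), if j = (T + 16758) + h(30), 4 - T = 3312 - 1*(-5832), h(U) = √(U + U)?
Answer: 15901509895/49743312 - 1805*√15/2072638 ≈ 319.67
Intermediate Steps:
h(U) = √2*√U (h(U) = √(2*U) = √2*√U)
T = -9140 (T = 4 - (3312 - 1*(-5832)) = 4 - (3312 + 5832) = 4 - 1*9144 = 4 - 9144 = -9140)
j = 7618 + 2*√15 (j = (-9140 + 16758) + √2*√30 = 7618 + 2*√15 ≈ 7625.8)
I/j + 45555/((79 - 67)²) = 25270/(7618 + 2*√15) + 45555/((79 - 67)²) = 25270/(7618 + 2*√15) + 45555/(12²) = 25270/(7618 + 2*√15) + 45555/144 = 25270/(7618 + 2*√15) + 45555*(1/144) = 25270/(7618 + 2*√15) + 15185/48 = 15185/48 + 25270/(7618 + 2*√15)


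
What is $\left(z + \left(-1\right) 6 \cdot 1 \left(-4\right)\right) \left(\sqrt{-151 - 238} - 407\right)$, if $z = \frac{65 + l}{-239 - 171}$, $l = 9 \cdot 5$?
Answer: $- \frac{396011}{41} + \frac{973 i \sqrt{389}}{41} \approx -9658.8 + 468.06 i$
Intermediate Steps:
$l = 45$
$z = - \frac{11}{41}$ ($z = \frac{65 + 45}{-239 - 171} = \frac{110}{-410} = 110 \left(- \frac{1}{410}\right) = - \frac{11}{41} \approx -0.26829$)
$\left(z + \left(-1\right) 6 \cdot 1 \left(-4\right)\right) \left(\sqrt{-151 - 238} - 407\right) = \left(- \frac{11}{41} + \left(-1\right) 6 \cdot 1 \left(-4\right)\right) \left(\sqrt{-151 - 238} - 407\right) = \left(- \frac{11}{41} + \left(-6\right) 1 \left(-4\right)\right) \left(\sqrt{-389} - 407\right) = \left(- \frac{11}{41} - -24\right) \left(i \sqrt{389} - 407\right) = \left(- \frac{11}{41} + 24\right) \left(-407 + i \sqrt{389}\right) = \frac{973 \left(-407 + i \sqrt{389}\right)}{41} = - \frac{396011}{41} + \frac{973 i \sqrt{389}}{41}$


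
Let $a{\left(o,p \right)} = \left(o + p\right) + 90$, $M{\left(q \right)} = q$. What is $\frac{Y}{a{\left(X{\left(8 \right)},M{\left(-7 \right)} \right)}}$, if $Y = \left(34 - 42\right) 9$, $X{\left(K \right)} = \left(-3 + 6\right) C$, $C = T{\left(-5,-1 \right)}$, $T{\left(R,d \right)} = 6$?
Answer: $- \frac{72}{101} \approx -0.71287$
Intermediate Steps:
$C = 6$
$X{\left(K \right)} = 18$ ($X{\left(K \right)} = \left(-3 + 6\right) 6 = 3 \cdot 6 = 18$)
$a{\left(o,p \right)} = 90 + o + p$
$Y = -72$ ($Y = \left(-8\right) 9 = -72$)
$\frac{Y}{a{\left(X{\left(8 \right)},M{\left(-7 \right)} \right)}} = - \frac{72}{90 + 18 - 7} = - \frac{72}{101}$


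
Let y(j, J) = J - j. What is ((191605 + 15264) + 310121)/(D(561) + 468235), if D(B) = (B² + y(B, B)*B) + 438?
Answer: 258495/391697 ≈ 0.65994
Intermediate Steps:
D(B) = 438 + B² (D(B) = (B² + (B - B)*B) + 438 = (B² + 0*B) + 438 = (B² + 0) + 438 = B² + 438 = 438 + B²)
((191605 + 15264) + 310121)/(D(561) + 468235) = ((191605 + 15264) + 310121)/((438 + 561²) + 468235) = (206869 + 310121)/((438 + 314721) + 468235) = 516990/(315159 + 468235) = 516990/783394 = 516990*(1/783394) = 258495/391697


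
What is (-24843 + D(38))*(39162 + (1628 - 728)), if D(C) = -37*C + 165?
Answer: -1044977208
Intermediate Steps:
D(C) = 165 - 37*C
(-24843 + D(38))*(39162 + (1628 - 728)) = (-24843 + (165 - 37*38))*(39162 + (1628 - 728)) = (-24843 + (165 - 1406))*(39162 + 900) = (-24843 - 1241)*40062 = -26084*40062 = -1044977208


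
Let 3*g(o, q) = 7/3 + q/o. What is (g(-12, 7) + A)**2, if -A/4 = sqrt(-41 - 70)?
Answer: (7 - 48*I*sqrt(111))**2/144 ≈ -1775.7 - 49.166*I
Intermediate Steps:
g(o, q) = 7/9 + q/(3*o) (g(o, q) = (7/3 + q/o)/3 = 7/9 + q/(3*o))
A = -4*I*sqrt(111) (A = -4*sqrt(-41 - 70) = -4*I*sqrt(111) ≈ -42.143*I)
(g(-12, 7) + A)**2 = ((7/9 + (1/3)*7/(-12)) - 4*I*sqrt(111))**2 = ((7/9 + (1/3)*7*(-1/12)) - 4*I*sqrt(111))**2 = ((7/9 - 7/36) - 4*I*sqrt(111))**2 = (7/12 - 4*I*sqrt(111))**2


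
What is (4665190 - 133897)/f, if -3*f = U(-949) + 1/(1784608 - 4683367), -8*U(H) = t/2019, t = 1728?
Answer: 2039986163978181/16054717 ≈ 1.2706e+8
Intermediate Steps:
U(H) = -72/673 (U(H) = -216/2019 = -⅛*576/673 = -72/673)
f = 208711321/5852594421 (f = -(-72/673 + 1/(1784608 - 4683367))/3 = -(-72/673 + 1/(-2898759))/3 = -(-72/673 - 1/2898759)/3 = -⅓*(-208711321/1950864807) = 208711321/5852594421 ≈ 0.035661)
(4665190 - 133897)/f = (4665190 - 133897)/(208711321/5852594421) = 4531293*(5852594421/208711321) = 2039986163978181/16054717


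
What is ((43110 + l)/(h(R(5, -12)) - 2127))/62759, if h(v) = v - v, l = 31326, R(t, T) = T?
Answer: -24812/44496131 ≈ -0.00055762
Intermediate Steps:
h(v) = 0
((43110 + l)/(h(R(5, -12)) - 2127))/62759 = ((43110 + 31326)/(0 - 2127))/62759 = (74436/(-2127))*(1/62759) = (74436*(-1/2127))*(1/62759) = -24812/709*1/62759 = -24812/44496131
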